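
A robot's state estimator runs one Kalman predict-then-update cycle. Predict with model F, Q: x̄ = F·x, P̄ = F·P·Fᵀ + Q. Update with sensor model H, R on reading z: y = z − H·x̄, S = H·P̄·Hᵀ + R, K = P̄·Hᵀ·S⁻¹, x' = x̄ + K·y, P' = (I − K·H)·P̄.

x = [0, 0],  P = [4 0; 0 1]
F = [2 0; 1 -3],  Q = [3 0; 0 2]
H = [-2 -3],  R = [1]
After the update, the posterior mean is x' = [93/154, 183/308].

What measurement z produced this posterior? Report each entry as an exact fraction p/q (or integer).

z = [-3]

x̄ = F·x = [0, 0]
P̄ = F·P·Fᵀ + Q = [19 8; 8 15]
S = H·P̄·Hᵀ + R = [308]
K = P̄·Hᵀ·S⁻¹ = [-31/154; -61/308]
x' − x̄ = [93/154, 183/308] = K·y
y = (KᵀK)⁻¹·Kᵀ·(x' − x̄) = [-3]
z = y + H·x̄ = [-3] + [0] = [-3]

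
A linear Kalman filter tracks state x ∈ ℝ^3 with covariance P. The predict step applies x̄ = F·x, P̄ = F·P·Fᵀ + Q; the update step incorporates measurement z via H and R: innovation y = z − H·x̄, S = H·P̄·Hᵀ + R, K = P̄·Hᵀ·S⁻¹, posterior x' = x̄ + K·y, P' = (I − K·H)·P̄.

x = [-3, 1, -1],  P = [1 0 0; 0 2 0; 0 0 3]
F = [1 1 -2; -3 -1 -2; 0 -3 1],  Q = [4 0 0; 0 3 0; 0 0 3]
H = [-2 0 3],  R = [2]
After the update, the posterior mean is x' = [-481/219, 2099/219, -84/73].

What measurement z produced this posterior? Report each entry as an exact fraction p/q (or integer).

x̄ = F·x = [0, 10, -4]
P̄ = F·P·Fᵀ + Q = [19 7 -12; 7 26 0; -12 0 24]
S = H·P̄·Hᵀ + R = [438]
K = P̄·Hᵀ·S⁻¹ = [-37/219; -7/219; 16/73]
x' − x̄ = [-481/219, -91/219, 208/73] = K·y
y = (KᵀK)⁻¹·Kᵀ·(x' − x̄) = [13]
z = y + H·x̄ = [13] + [-12] = [1]

z = [1]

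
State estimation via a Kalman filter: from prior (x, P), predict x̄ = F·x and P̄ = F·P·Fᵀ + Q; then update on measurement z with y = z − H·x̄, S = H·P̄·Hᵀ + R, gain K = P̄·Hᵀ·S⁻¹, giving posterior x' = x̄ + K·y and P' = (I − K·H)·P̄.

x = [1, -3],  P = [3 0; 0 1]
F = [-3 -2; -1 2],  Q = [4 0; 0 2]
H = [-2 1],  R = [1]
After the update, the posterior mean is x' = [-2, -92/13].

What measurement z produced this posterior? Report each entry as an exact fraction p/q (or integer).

z = [-3]

x̄ = F·x = [3, -7]
P̄ = F·P·Fᵀ + Q = [35 5; 5 9]
S = H·P̄·Hᵀ + R = [130]
K = P̄·Hᵀ·S⁻¹ = [-1/2; -1/130]
x' − x̄ = [-5, -1/13] = K·y
y = (KᵀK)⁻¹·Kᵀ·(x' − x̄) = [10]
z = y + H·x̄ = [10] + [-13] = [-3]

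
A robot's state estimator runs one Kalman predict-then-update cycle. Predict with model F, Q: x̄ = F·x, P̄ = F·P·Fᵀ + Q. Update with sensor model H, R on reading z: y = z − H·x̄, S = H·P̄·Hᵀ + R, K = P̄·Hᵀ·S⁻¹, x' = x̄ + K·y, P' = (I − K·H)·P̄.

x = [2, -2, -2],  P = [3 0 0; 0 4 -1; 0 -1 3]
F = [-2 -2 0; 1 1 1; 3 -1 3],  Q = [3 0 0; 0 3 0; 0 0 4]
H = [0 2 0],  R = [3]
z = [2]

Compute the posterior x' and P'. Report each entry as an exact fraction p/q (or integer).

x' = [-144/47, 38/47, 238/47]
P' = [881/47 -36/47 388/47; -36/47 33/47 36/47; 388/47 36/47 2620/47]

x̄ = F·x = [0, -2, 2]
P̄ = F·P·Fᵀ + Q = [31 -12 -4; -12 11 12; -4 12 68]
y = z − H·x̄ = [6]
S = H·P̄·Hᵀ + R = [47]
K = P̄·Hᵀ·S⁻¹ = [-24/47; 22/47; 24/47]
x' = x̄ + K·y = [-144/47, 38/47, 238/47]
P' = (I − K·H)·P̄ = [881/47 -36/47 388/47; -36/47 33/47 36/47; 388/47 36/47 2620/47]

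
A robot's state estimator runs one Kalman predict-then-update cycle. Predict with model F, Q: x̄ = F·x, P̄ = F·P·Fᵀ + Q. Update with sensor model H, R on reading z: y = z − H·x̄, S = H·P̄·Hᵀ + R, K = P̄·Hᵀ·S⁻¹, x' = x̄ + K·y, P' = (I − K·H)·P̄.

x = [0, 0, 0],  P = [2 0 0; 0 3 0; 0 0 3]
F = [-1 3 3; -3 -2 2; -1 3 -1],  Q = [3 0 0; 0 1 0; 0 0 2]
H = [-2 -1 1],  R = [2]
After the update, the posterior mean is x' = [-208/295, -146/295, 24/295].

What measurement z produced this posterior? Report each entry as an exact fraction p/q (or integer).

z = [2]

x̄ = F·x = [0, 0, 0]
P̄ = F·P·Fᵀ + Q = [59 6 20; 6 43 -18; 20 -18 34]
S = H·P̄·Hᵀ + R = [295]
K = P̄·Hᵀ·S⁻¹ = [-104/295; -73/295; 12/295]
x' − x̄ = [-208/295, -146/295, 24/295] = K·y
y = (KᵀK)⁻¹·Kᵀ·(x' − x̄) = [2]
z = y + H·x̄ = [2] + [0] = [2]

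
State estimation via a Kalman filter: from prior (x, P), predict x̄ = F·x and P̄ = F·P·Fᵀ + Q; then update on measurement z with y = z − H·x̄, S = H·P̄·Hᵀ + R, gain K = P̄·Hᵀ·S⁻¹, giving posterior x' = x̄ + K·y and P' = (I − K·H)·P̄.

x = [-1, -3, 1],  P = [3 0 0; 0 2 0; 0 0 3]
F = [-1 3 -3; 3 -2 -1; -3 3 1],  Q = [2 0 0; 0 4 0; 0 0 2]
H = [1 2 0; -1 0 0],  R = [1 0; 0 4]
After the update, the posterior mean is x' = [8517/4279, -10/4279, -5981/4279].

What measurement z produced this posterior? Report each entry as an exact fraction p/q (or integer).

x̄ = F·x = [-11, 2, -5]
P̄ = F·P·Fᵀ + Q = [50 -12 18; -12 42 -42; 18 -42 50]
S = H·P̄·Hᵀ + R = [171 -26; -26 54]
K = P̄·Hᵀ·S⁻¹ = [52/4279 -3937/4279; 2100/4279 1962/4279; -2016/4279 -2397/4279]
x' − x̄ = [55586/4279, -8568/4279, 15414/4279] = K·y
y = (KᵀK)⁻¹·Kᵀ·(x' − x̄) = [9, -14]
z = y + H·x̄ = [9, -14] + [-7, 11] = [2, -3]

z = [2, -3]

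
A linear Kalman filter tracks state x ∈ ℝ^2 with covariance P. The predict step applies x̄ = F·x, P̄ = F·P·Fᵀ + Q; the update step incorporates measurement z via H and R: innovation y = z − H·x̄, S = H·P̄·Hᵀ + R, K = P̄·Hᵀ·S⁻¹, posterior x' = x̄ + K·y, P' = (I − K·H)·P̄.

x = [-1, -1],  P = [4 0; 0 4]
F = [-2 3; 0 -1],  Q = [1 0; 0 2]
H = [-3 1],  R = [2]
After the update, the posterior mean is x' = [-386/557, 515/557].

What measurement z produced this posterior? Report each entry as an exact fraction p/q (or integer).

x̄ = F·x = [-1, 1]
P̄ = F·P·Fᵀ + Q = [53 -12; -12 6]
S = H·P̄·Hᵀ + R = [557]
K = P̄·Hᵀ·S⁻¹ = [-171/557; 42/557]
x' − x̄ = [171/557, -42/557] = K·y
y = (KᵀK)⁻¹·Kᵀ·(x' − x̄) = [-1]
z = y + H·x̄ = [-1] + [4] = [3]

z = [3]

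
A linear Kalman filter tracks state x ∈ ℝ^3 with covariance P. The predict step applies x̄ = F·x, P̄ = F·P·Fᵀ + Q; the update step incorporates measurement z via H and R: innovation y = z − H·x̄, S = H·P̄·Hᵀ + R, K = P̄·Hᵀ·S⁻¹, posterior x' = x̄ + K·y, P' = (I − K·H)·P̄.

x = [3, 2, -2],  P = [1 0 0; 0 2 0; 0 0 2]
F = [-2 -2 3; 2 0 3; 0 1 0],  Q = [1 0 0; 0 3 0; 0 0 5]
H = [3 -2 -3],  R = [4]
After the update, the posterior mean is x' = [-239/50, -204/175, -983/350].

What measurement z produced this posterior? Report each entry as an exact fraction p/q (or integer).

z = [-3]

x̄ = F·x = [-16, 0, 2]
P̄ = F·P·Fᵀ + Q = [31 14 -4; 14 25 0; -4 0 7]
S = H·P̄·Hᵀ + R = [350]
K = P̄·Hᵀ·S⁻¹ = [11/50; -4/175; -33/350]
x' − x̄ = [561/50, -204/175, -1683/350] = K·y
y = (KᵀK)⁻¹·Kᵀ·(x' − x̄) = [51]
z = y + H·x̄ = [51] + [-54] = [-3]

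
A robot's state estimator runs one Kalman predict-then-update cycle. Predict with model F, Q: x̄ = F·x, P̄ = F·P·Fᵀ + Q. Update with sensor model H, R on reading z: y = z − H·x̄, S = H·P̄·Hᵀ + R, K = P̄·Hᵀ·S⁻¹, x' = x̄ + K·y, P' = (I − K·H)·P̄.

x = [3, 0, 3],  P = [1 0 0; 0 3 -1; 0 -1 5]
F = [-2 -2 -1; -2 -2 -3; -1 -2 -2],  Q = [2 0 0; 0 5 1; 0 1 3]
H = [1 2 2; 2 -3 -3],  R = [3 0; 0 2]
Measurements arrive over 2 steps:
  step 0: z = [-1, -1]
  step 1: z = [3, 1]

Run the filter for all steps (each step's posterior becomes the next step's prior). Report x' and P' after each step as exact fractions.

step 0: x̄ = F·x = [-9, -15, -9]
step 0: P̄ = F·P·Fᵀ + Q = [19 23 18; 23 54 35; 18 35 28]
step 0: y = z − H·x̄ = [56, -55]
step 0: S = H·P̄·Hᵀ + R = [794 -833; -833 954]
step 0: K = P̄·Hᵀ·S⁻¹ = [25549/63587 16643/63587; 7661/63587 -8041/63587; 9927/63587 -1530/63587]
step 0: x' = x̄ + K·y = [-56904/63587, -82534/63587, 67779/63587]
step 0: P' = (I − K·H)·P̄ = [42359/63587 5255/63587 11889/63587; 5255/63587 116776/63587 -107912/63587; 11889/63587 -107912/63587 116858/63587]
step 1: x̄ = F·x = [211097/63587, 75539/63587, 86414/63587]
step 1: P̄ = F·P·Fᵀ + Q = [538520/63587 260970/63587 229041/63587; 260970/63587 895961/63587 352190/63587; 229041/63587 352190/63587 372936/63587]
step 1: y = z − H·x̄ = [-344242/63587, 127252/63587]
step 1: S = H·P̄·Hᵀ + R = [10582433/63587 -10272611/63587; -10272611/63587 14160615/63587]
step 1: K = P̄·Hᵀ·S⁻¹ = [274685461/697111402 179919939/697111402; 93431751/697111402 -90862051/697111402; 96540297/697111402 -14506835/697111402]
step 1: x' = x̄ + K·y = [593635690/348555701, 70246966/348555701, 197846541/348555701]
step 1: P' = (I − K·H)·P̄ = [455978415/697111402 68205365/697111402 115833619/697111402; 68205365/697111402 1166334901/697111402 -1060289957/697111402; 115833619/697111402 -1060289957/697111402 1147183593/697111402]

step 0: x' = [-56904/63587, -82534/63587, 67779/63587], P' = [42359/63587 5255/63587 11889/63587; 5255/63587 116776/63587 -107912/63587; 11889/63587 -107912/63587 116858/63587]
step 1: x' = [593635690/348555701, 70246966/348555701, 197846541/348555701], P' = [455978415/697111402 68205365/697111402 115833619/697111402; 68205365/697111402 1166334901/697111402 -1060289957/697111402; 115833619/697111402 -1060289957/697111402 1147183593/697111402]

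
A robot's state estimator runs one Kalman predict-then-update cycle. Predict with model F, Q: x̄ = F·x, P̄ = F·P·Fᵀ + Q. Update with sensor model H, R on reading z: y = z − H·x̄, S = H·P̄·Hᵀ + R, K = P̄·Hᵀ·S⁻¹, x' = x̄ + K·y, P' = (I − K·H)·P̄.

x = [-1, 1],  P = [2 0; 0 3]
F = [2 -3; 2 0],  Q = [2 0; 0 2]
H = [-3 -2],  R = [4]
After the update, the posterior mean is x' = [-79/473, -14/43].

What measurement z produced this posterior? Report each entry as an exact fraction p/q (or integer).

z = [1]

x̄ = F·x = [-5, -2]
P̄ = F·P·Fᵀ + Q = [37 8; 8 10]
S = H·P̄·Hᵀ + R = [473]
K = P̄·Hᵀ·S⁻¹ = [-127/473; -4/43]
x' − x̄ = [2286/473, 72/43] = K·y
y = (KᵀK)⁻¹·Kᵀ·(x' − x̄) = [-18]
z = y + H·x̄ = [-18] + [19] = [1]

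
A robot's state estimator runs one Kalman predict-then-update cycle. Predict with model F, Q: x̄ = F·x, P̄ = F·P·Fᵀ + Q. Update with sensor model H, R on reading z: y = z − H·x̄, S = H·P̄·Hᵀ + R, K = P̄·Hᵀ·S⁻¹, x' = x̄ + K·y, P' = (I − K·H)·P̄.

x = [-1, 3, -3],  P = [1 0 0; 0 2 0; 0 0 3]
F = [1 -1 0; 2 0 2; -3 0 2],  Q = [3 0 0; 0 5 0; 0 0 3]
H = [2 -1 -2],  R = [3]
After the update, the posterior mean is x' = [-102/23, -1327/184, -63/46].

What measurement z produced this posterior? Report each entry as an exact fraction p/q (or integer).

z = [1]

x̄ = F·x = [-4, -8, -3]
P̄ = F·P·Fᵀ + Q = [6 2 -3; 2 21 6; -3 6 24]
S = H·P̄·Hᵀ + R = [184]
K = P̄·Hᵀ·S⁻¹ = [2/23; -29/184; -15/46]
x' − x̄ = [-10/23, 145/184, 75/46] = K·y
y = (KᵀK)⁻¹·Kᵀ·(x' − x̄) = [-5]
z = y + H·x̄ = [-5] + [6] = [1]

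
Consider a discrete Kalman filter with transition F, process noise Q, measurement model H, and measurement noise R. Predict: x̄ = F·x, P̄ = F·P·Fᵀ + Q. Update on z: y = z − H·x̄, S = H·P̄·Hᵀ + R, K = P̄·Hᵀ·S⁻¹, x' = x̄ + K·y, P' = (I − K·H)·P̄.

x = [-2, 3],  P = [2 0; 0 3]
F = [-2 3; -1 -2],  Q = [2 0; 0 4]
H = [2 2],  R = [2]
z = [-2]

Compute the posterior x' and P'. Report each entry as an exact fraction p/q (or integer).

x̄ = F·x = [13, -4]
P̄ = F·P·Fᵀ + Q = [37 -14; -14 18]
y = z − H·x̄ = [-20]
S = H·P̄·Hᵀ + R = [110]
K = P̄·Hᵀ·S⁻¹ = [23/55; 4/55]
x' = x̄ + K·y = [51/11, -60/11]
P' = (I − K·H)·P̄ = [977/55 -954/55; -954/55 958/55]

x' = [51/11, -60/11]
P' = [977/55 -954/55; -954/55 958/55]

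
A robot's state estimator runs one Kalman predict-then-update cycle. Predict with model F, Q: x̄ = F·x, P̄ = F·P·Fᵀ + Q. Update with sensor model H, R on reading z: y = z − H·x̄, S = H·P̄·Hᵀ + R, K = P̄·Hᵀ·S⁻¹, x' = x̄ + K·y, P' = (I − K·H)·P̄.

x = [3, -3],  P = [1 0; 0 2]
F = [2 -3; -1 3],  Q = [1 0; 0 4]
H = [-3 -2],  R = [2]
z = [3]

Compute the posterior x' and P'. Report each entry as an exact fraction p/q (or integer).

x̄ = F·x = [15, -12]
P̄ = F·P·Fᵀ + Q = [23 -20; -20 23]
y = z − H·x̄ = [24]
S = H·P̄·Hᵀ + R = [61]
K = P̄·Hᵀ·S⁻¹ = [-29/61; 14/61]
x' = x̄ + K·y = [219/61, -396/61]
P' = (I − K·H)·P̄ = [562/61 -814/61; -814/61 1207/61]

x' = [219/61, -396/61]
P' = [562/61 -814/61; -814/61 1207/61]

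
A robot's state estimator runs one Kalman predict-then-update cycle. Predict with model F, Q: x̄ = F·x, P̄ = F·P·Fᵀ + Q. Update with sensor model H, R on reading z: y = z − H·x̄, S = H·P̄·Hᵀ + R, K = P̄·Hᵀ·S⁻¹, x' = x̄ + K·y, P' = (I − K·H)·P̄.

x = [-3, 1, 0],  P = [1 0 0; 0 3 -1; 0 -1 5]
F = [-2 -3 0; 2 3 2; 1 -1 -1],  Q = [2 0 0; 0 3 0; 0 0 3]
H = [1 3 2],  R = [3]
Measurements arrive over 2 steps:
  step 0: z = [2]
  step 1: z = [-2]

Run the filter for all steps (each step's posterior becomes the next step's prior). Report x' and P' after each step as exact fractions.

step 0: x' = [-1/11, 4, -56/11], P' = [1163/44 -81/8 37/22; -81/8 133/16 -27/4; 37/22 -27/4 101/11]
step 1: x' = [-21934/1799, 4022/1799, 3123/1799], P' = [180687/3598 -114179/14392 -96441/7196; -114179/14392 12435/3598 -13073/14392; -96441/7196 -13073/14392 15189/1799]

step 0: x̄ = F·x = [3, -3, -4]
step 0: P̄ = F·P·Fᵀ + Q = [33 -25 4; -25 42 -12; 4 -12 10]
step 0: y = z − H·x̄ = [16]
step 0: S = H·P̄·Hᵀ + R = [176]
step 0: K = P̄·Hᵀ·S⁻¹ = [-17/88; 7/16; -3/44]
step 0: x' = x̄ + K·y = [-1/11, 4, -56/11]
step 0: P' = (I − K·H)·P̄ = [1163/44 -81/8 37/22; -81/8 133/16 -27/4; 37/22 -27/4 101/11]
step 1: x̄ = F·x = [-130/11, 18/11, 1]
step 1: P̄ = F·P·Fᵀ + Q = [10743/176 -4447/176 -555/16; -4447/176 5495/176 531/16; -555/16 531/16 805/16]
step 1: y = z − H·x̄ = [32/11]
step 1: S = H·P̄·Hᵀ + R = [7196/11]
step 1: K = P̄·Hᵀ·S⁻¹ = [-1851/14392; 2965/14392; 3641/14392]
step 1: x' = x̄ + K·y = [-21934/1799, 4022/1799, 3123/1799]
step 1: P' = (I − K·H)·P̄ = [180687/3598 -114179/14392 -96441/7196; -114179/14392 12435/3598 -13073/14392; -96441/7196 -13073/14392 15189/1799]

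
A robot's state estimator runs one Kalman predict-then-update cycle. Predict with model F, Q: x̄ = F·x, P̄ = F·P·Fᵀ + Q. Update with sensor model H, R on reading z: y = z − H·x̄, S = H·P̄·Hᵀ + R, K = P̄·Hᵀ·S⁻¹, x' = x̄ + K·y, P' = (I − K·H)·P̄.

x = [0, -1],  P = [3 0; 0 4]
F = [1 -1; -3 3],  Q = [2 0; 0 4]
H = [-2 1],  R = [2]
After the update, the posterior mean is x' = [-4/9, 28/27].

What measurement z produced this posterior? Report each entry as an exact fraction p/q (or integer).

z = [2]

x̄ = F·x = [1, -3]
P̄ = F·P·Fᵀ + Q = [9 -21; -21 67]
S = H·P̄·Hᵀ + R = [189]
K = P̄·Hᵀ·S⁻¹ = [-13/63; 109/189]
x' − x̄ = [-13/9, 109/27] = K·y
y = (KᵀK)⁻¹·Kᵀ·(x' − x̄) = [7]
z = y + H·x̄ = [7] + [-5] = [2]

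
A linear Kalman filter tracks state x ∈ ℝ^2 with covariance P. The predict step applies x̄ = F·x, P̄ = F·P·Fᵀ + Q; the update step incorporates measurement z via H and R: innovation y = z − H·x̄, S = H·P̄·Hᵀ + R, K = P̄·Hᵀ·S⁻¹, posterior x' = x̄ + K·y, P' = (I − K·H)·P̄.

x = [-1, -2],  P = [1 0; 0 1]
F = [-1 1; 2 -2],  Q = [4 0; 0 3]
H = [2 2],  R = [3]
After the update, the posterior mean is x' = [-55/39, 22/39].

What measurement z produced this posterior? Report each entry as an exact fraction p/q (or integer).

z = [-2]

x̄ = F·x = [-1, 2]
P̄ = F·P·Fᵀ + Q = [6 -4; -4 11]
S = H·P̄·Hᵀ + R = [39]
K = P̄·Hᵀ·S⁻¹ = [4/39; 14/39]
x' − x̄ = [-16/39, -56/39] = K·y
y = (KᵀK)⁻¹·Kᵀ·(x' − x̄) = [-4]
z = y + H·x̄ = [-4] + [2] = [-2]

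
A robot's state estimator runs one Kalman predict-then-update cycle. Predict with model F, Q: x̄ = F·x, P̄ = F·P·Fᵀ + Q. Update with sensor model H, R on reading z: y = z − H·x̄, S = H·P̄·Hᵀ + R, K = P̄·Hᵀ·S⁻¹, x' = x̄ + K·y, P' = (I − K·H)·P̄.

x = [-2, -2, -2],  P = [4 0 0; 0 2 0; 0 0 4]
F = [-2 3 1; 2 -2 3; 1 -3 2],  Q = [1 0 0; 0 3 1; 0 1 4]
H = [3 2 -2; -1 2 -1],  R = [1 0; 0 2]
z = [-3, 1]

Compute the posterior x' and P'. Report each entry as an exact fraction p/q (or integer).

x' = [-26813/70379, 99351/70379, 167058/70379]
P' = [84876/70379 180947/70379 299760/70379; 180947/70379 531017/70379 798831/70379; 299760/70379 798831/70379 1249662/70379]

x̄ = F·x = [-4, -6, 0]
P̄ = F·P·Fᵀ + Q = [39 -16 -18; -16 63 45; -18 45 42]
y = z − H·x̄ = [21, 9]
S = H·P̄·Hᵀ + R = [436 -97; -97 183]
K = P̄·Hᵀ·S⁻¹ = [17002/70379 -11371/70379; 7213/70379 41128/70379; -2382/70379 24120/70379]
x' = x̄ + K·y = [-26813/70379, 99351/70379, 167058/70379]
P' = (I − K·H)·P̄ = [84876/70379 180947/70379 299760/70379; 180947/70379 531017/70379 798831/70379; 299760/70379 798831/70379 1249662/70379]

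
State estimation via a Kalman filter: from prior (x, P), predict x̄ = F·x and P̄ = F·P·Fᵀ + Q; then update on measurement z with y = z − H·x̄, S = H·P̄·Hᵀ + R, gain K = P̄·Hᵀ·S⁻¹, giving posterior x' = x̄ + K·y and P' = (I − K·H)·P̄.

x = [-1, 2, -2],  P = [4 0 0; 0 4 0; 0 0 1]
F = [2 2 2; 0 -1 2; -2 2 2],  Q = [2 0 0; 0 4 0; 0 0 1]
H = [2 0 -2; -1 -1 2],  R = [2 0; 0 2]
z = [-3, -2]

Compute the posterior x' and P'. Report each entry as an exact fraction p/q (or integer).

x̄ = F·x = [-2, -6, 2]
P̄ = F·P·Fᵀ + Q = [38 -4 4; -4 12 -4; 4 -4 37]
y = z − H·x̄ = [5, -14]
S = H·P̄·Hᵀ + R = [270 -200; -200 192]
K = P̄·Hᵀ·S⁻¹ = [491/740 329/592; -10/37 -27/74; 133/740 339/592]
x' = x̄ + K·y = [-1913/296, -83/37, -1515/296]
P' = (I − K·H)·P̄ = [10849/1480 181/37 9867/1480; 181/37 228/37 191/37; 9867/1480 191/37 9601/1480]

x' = [-1913/296, -83/37, -1515/296]
P' = [10849/1480 181/37 9867/1480; 181/37 228/37 191/37; 9867/1480 191/37 9601/1480]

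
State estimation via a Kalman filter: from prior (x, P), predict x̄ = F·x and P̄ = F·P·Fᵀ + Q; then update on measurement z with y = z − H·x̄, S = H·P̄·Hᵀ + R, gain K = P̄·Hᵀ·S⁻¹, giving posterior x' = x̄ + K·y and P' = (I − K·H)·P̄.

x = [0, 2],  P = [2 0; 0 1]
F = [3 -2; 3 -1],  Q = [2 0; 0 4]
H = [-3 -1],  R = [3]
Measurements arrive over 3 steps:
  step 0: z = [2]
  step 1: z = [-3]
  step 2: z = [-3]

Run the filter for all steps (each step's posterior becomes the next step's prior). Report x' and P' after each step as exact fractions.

step 0: x' = [-172/181, 136/181], P' = [112/181 -198/181; -198/181 1437/362]
step 1: x' = [171230/178247, -303/178247], P' = [108442/178247 -180804/178247; -180804/178247 640329/178247]
step 2: x' = [5947686/10227877, 26822751/20455754], P' = [6212726/10227877 -20720721/20455754; -20720721/20455754 293845857/81823016]

step 0: x̄ = F·x = [-4, -2]
step 0: P̄ = F·P·Fᵀ + Q = [24 20; 20 23]
step 0: y = z − H·x̄ = [-12]
step 0: S = H·P̄·Hᵀ + R = [362]
step 0: K = P̄·Hᵀ·S⁻¹ = [-46/181; -83/362]
step 0: x' = x̄ + K·y = [-172/181, 136/181]
step 0: P' = (I − K·H)·P̄ = [112/181 -198/181; -198/181 1437/362]
step 1: x̄ = F·x = [-788/181, -652/181]
step 1: P̄ = F·P·Fᵀ + Q = [6620/181 4227/181; 4227/181 7277/362]
step 1: y = z − H·x̄ = [-3559/181]
step 1: S = H·P̄·Hᵀ + R = [178247/362]
step 1: K = P̄·Hᵀ·S⁻¹ = [-48174/178247; -32639/178247]
step 1: x' = x̄ + K·y = [171230/178247, -303/178247]
step 1: P' = (I − K·H)·P̄ = [108442/178247 -180804/178247; -180804/178247 640329/178247]
step 2: x̄ = F·x = [514296/178247, 513993/178247]
step 2: P̄ = F·P·Fᵀ + Q = [6063436/178247 3883872/178247; 3883872/178247 3414119/178247]
step 2: y = z − H·x̄ = [1522140/178247]
step 2: S = H·P̄·Hᵀ + R = [81823016/178247]
step 2: K = P̄·Hᵀ·S⁻¹ = [-5518545/20455754; -15065735/81823016]
step 2: x' = x̄ + K·y = [5947686/10227877, 26822751/20455754]
step 2: P' = (I − K·H)·P̄ = [6212726/10227877 -20720721/20455754; -20720721/20455754 293845857/81823016]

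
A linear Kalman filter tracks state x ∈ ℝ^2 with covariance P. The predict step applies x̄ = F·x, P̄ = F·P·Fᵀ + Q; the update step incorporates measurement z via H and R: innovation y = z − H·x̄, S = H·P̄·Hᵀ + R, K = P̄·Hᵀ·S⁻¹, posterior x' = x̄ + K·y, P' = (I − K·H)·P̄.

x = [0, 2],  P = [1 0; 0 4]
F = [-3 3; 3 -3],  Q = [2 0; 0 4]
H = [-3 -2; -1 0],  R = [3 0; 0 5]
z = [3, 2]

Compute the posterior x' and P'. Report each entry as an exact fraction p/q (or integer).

x̄ = F·x = [6, -6]
P̄ = F·P·Fᵀ + Q = [47 -45; -45 49]
y = z − H·x̄ = [9, 8]
S = H·P̄·Hᵀ + R = [82 51; 51 52]
K = P̄·Hᵀ·S⁻¹ = [-255/1663 -1253/1663; -371/1663 1803/1663]
x' = x̄ + K·y = [-2341/1663, 1107/1663]
P' = (I − K·H)·P̄ = [6265/1663 -9015/1663; -9015/1663 14079/1663]

x' = [-2341/1663, 1107/1663]
P' = [6265/1663 -9015/1663; -9015/1663 14079/1663]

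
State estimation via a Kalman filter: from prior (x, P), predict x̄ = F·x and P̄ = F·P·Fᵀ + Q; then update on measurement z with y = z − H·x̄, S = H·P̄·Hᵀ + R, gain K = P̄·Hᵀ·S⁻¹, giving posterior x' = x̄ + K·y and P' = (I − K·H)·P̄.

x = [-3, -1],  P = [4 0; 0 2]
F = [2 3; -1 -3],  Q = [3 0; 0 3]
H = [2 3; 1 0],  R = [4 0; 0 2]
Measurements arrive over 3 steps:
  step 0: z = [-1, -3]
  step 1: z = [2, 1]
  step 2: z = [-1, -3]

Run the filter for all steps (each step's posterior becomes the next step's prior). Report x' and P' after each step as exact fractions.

step 0: x̄ = F·x = [-9, 6]
step 0: P̄ = F·P·Fᵀ + Q = [37 -26; -26 25]
step 0: y = z − H·x̄ = [-1, 6]
step 0: S = H·P̄·Hᵀ + R = [65 -4; -4 39]
step 0: K = P̄·Hᵀ·S⁻¹ = [-8/2519 2389/2519; 793/2519 -1598/2519]
step 0: x' = x̄ + K·y = [-8329/2519, 4733/2519]
step 0: P' = (I − K·H)·P̄ = [4778/2519 -3196/2519; -3196/2519 3188/2519]
step 1: x̄ = F·x = [-2459/2519, -5870/2519]
step 1: P̄ = F·P·Fᵀ + Q = [17009/2519 -9484/2519; -9484/2519 21851/2519]
step 1: y = z − H·x̄ = [2506/229, 4978/2519]
step 1: S = H·P̄·Hᵀ + R = [14633/229 506/229; 506/229 22047/2519]
step 1: K = P̄·Hᵀ·S⁻¹ = [11132/1396495 1074569/1396495; 428681/1396495 -708958/1396495]
step 1: x' = x̄ + K·y = [882131/1396495, 35888/1396495]
step 1: P' = (I − K·H)·P̄ = [2149138/1396495 -1417916/1396495; -1417916/1396495 1516852/1396495]
step 2: x̄ = F·x = [1871926/1396495, -197959/279299]
step 2: P̄ = F·P·Fᵀ + Q = [9422713/1396495 -1037740/279299; -1037740/279299 2296559/279299]
step 2: y = z − H·x̄ = [-2170962/1396495, -6061411/1396495]
step 2: S = H·P̄·Hᵀ + R = [84357587/1396495 3279326/1396495; 3279326/1396495 12215703/1396495]
step 2: K = P̄·Hᵀ·S⁻¹ = [6558652/730209023 561493849/730209023; 222742969/730209023 -369956798/730209023]
step 2: x' = x̄ + K·y = [-1468523927/730209023, 741954997/730209023]
step 2: P' = (I − K·H)·P̄ = [1122987698/730209023 -739913596/730209023; -739913596/730209023 790266356/730209023]

step 0: x' = [-8329/2519, 4733/2519], P' = [4778/2519 -3196/2519; -3196/2519 3188/2519]
step 1: x' = [882131/1396495, 35888/1396495], P' = [2149138/1396495 -1417916/1396495; -1417916/1396495 1516852/1396495]
step 2: x' = [-1468523927/730209023, 741954997/730209023], P' = [1122987698/730209023 -739913596/730209023; -739913596/730209023 790266356/730209023]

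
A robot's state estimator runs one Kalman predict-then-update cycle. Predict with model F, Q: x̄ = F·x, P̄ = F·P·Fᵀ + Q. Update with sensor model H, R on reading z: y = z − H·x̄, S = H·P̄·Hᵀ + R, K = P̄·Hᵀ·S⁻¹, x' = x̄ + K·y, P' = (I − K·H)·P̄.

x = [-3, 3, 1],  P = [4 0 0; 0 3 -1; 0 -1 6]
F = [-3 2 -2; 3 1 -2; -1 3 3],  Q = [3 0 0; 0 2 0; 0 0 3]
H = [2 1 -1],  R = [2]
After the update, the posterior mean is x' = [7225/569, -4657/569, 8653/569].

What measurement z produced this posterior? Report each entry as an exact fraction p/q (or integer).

x̄ = F·x = [13, -8, 15]
P̄ = F·P·Fᵀ + Q = [83 0 -6; 0 69 -36; -6 -36 70]
S = H·P̄·Hᵀ + R = [569]
K = P̄·Hᵀ·S⁻¹ = [172/569; 105/569; -118/569]
x' − x̄ = [-172/569, -105/569, 118/569] = K·y
y = (KᵀK)⁻¹·Kᵀ·(x' − x̄) = [-1]
z = y + H·x̄ = [-1] + [3] = [2]

z = [2]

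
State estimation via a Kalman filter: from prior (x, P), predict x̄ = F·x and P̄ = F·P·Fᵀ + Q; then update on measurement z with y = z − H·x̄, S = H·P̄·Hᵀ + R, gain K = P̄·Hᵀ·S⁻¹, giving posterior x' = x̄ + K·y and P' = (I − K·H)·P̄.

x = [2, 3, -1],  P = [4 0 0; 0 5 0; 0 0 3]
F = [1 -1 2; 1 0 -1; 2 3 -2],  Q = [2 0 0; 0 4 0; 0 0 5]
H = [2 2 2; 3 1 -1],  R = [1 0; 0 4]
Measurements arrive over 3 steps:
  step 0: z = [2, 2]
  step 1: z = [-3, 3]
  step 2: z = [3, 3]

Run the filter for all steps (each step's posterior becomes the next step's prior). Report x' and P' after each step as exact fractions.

step 0: x̄ = F·x = [-3, 3, 15]
step 0: P̄ = F·P·Fᵀ + Q = [23 -2 -19; -2 11 14; -19 14 78]
step 0: y = z − H·x̄ = [-28, 23]
step 0: S = H·P̄·Hᵀ + R = [393 -88; -88 374]
step 0: K = P̄·Hᵀ·S⁻¹ = [412/6329 17075/69619; 746/6329 511/139238; 1998/6329 -3155/12658]
step 0: x' = x̄ + K·y = [56972/69619, -30069/139238, 5417/12658]
step 0: P' = (I − K·H)·P̄ = [114659/69619 -194035/69619 7422/6329; -194035/69619 781265/139238 -34999/12658; 7422/6329 -34999/12658 22153/12658]
step 1: x̄ = F·x = [263187/139238, 54357/139238, 18507/139238]
step 1: P̄ = F·P·Fᵀ + Q = [5233023/139238 -91683/139238 -6001305/139238; -91683/139238 703385/139238 283623/139238; -6001305/139238 283623/139238 8276335/139238]
step 1: y = z − H·x̄ = [-544908/69619, -407697/139238]
step 1: S = H·P̄·Hᵀ + R = [5257645/69619 -4243223/69619; -4243223/69619 91524365/139238]
step 1: K = P̄·Hᵀ·S⁻¹ = [62160924/2131567231 509021865/2131567231; 1185855896/6394701693 120067465/6394701693; 593083332/2131567231 -550458761/2131567231]
step 1: x' = x̄ + K·y = [2052098766/2131567231, -2378946060/2131567231, -2746968531/2131567231]
step 1: P' = (I − K·H)·P̄ = [1882794861/2131567231 -2732005761/2131567231 880291362/2131567231; -2732005761/2131567231 16928633470/6394701693 -2713229413/2131567231; 880291362/2131567231 -2713229413/2131567231 2129479717/2131567231]
step 2: x̄ = F·x = [-1062892236/2131567231, 4799067297/2131567231, 2461296414/2131567231]
step 2: P̄ = F·P·Fᵀ + Q = [120434461909/6394701693 -1477096863/2131567231 -44358220957/2131567231; -1477096863/2131567231 10777960778/2131567231 4447054664/2131567231; -44358220957/2131567231 4447054664/2131567231 70225187805/2131567231]
step 2: y = z − H·x̄ = [-6000241257/2131567231, 7245607518/2131567231]
step 2: S = H·P̄·Hᵀ + R = [466852016581/6394701693 -67275188968/2131567231; -67275188968/2131567231 699225438470/2131567231]
step 2: K = P̄·Hᵀ·S⁻¹ = [163975022462/5645123245333 34691486127697/146773204378658; 1047635758230/5645123245333 3019469509047/146773204378658; 120816224064/434240249641 -1454302631546/5645123245333]
step 2: x' = x̄ + K·y = [16367220378627/73386602189329, 132018971353476/73386602189329, -2846276106090/5645123245333]
step 2: P' = (I − K·H)·P̄ = [129034047213661/146773204378658 -187619284525925/146773204378658 2335265869395/5645123245333; -187619284525925/146773204378658 388087140498439/146773204378658 -7186484273674/5645123245333; 2335265869395/5645123245333 -7186484273674/5645123245333 433578758515/434240249641]

step 0: x' = [56972/69619, -30069/139238, 5417/12658], P' = [114659/69619 -194035/69619 7422/6329; -194035/69619 781265/139238 -34999/12658; 7422/6329 -34999/12658 22153/12658]
step 1: x' = [2052098766/2131567231, -2378946060/2131567231, -2746968531/2131567231], P' = [1882794861/2131567231 -2732005761/2131567231 880291362/2131567231; -2732005761/2131567231 16928633470/6394701693 -2713229413/2131567231; 880291362/2131567231 -2713229413/2131567231 2129479717/2131567231]
step 2: x' = [16367220378627/73386602189329, 132018971353476/73386602189329, -2846276106090/5645123245333], P' = [129034047213661/146773204378658 -187619284525925/146773204378658 2335265869395/5645123245333; -187619284525925/146773204378658 388087140498439/146773204378658 -7186484273674/5645123245333; 2335265869395/5645123245333 -7186484273674/5645123245333 433578758515/434240249641]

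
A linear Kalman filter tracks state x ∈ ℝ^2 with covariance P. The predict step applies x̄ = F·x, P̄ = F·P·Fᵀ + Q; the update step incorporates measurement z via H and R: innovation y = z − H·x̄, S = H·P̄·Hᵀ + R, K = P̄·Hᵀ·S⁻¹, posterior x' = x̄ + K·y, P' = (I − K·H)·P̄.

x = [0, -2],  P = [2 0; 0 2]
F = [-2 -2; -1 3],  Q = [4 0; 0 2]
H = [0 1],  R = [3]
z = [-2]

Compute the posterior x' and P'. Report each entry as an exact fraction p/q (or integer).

x' = [68/25, -62/25]
P' = [436/25 -24/25; -24/25 66/25]

x̄ = F·x = [4, -6]
P̄ = F·P·Fᵀ + Q = [20 -8; -8 22]
y = z − H·x̄ = [4]
S = H·P̄·Hᵀ + R = [25]
K = P̄·Hᵀ·S⁻¹ = [-8/25; 22/25]
x' = x̄ + K·y = [68/25, -62/25]
P' = (I − K·H)·P̄ = [436/25 -24/25; -24/25 66/25]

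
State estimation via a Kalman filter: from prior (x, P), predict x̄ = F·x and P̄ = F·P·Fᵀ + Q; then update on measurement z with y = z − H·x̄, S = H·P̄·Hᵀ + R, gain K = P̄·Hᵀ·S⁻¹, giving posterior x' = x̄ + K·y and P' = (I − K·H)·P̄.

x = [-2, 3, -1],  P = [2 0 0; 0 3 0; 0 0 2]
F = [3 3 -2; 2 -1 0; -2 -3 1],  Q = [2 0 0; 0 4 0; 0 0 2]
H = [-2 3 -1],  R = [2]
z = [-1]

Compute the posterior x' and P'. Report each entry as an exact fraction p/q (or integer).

x' = [-241/91, -181/91, 54/91]
P' = [3323/91 1375/91 -2463/91; 1375/91 643/91 -859/91; -2463/91 -859/91 2299/91]

x̄ = F·x = [5, -7, -6]
P̄ = F·P·Fᵀ + Q = [55 3 -43; 3 15 1; -43 1 39]
y = z − H·x̄ = [24]
S = H·P̄·Hᵀ + R = [182]
K = P̄·Hᵀ·S⁻¹ = [-29/91; 19/91; 25/91]
x' = x̄ + K·y = [-241/91, -181/91, 54/91]
P' = (I − K·H)·P̄ = [3323/91 1375/91 -2463/91; 1375/91 643/91 -859/91; -2463/91 -859/91 2299/91]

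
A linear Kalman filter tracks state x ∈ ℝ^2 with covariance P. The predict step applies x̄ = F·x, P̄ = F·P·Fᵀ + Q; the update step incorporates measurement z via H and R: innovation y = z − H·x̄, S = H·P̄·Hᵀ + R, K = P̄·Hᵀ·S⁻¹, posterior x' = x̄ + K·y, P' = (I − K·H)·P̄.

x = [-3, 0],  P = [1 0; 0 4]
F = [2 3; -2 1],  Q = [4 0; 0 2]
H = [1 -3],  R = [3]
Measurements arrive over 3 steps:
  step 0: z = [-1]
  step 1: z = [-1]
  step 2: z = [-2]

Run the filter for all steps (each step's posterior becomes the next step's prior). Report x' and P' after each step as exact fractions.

step 0: x' = [-74/89, 28/89], P' = [3516/89 1152/89; 1152/89 406/89]
step 1: x' = [28436/20659, 180518/227249], P' = [152238/20659 43086/20659; 43086/20659 205556/227249]
step 2: x' = [71169266/112856777, 96004074/112856777], P' = [801491496/112856777 228086244/112856777; 228086244/112856777 100394562/112856777]

step 0: x̄ = F·x = [-6, 6]
step 0: P̄ = F·P·Fᵀ + Q = [44 8; 8 10]
step 0: y = z − H·x̄ = [23]
step 0: S = H·P̄·Hᵀ + R = [89]
step 0: K = P̄·Hᵀ·S⁻¹ = [20/89; -22/89]
step 0: x' = x̄ + K·y = [-74/89, 28/89]
step 0: P' = (I − K·H)·P̄ = [3516/89 1152/89; 1152/89 406/89]
step 1: x̄ = F·x = [-64/89, 176/89]
step 1: P̄ = F·P·Fᵀ + Q = [31898/89 -17454/89; -17454/89 10040/89]
step 1: y = z − H·x̄ = [503/89]
step 1: S = H·P̄·Hᵀ + R = [227249/89]
step 1: K = P̄·Hᵀ·S⁻¹ = [7660/20659; -47574/227249]
step 1: x' = x̄ + K·y = [28436/20659, 180518/227249]
step 1: P' = (I − K·H)·P̄ = [152238/20659 43086/20659; 43086/20659 205556/227249]
step 2: x̄ = F·x = [1167146/227249, -445074/227249]
step 2: P̄ = F·P·Fᵀ + Q = [15144824/227249 -7977588/227249; -7977588/227249 5462742/227249]
step 2: y = z − H·x̄ = [-268806/20659]
step 2: S = H·P̄·Hᵀ + R = [10259707/20659]
step 2: K = P̄·Hᵀ·S⁻¹ = [3552508/10259707; -2215074/10259707]
step 2: x' = x̄ + K·y = [71169266/112856777, 96004074/112856777]
step 2: P' = (I − K·H)·P̄ = [801491496/112856777 228086244/112856777; 228086244/112856777 100394562/112856777]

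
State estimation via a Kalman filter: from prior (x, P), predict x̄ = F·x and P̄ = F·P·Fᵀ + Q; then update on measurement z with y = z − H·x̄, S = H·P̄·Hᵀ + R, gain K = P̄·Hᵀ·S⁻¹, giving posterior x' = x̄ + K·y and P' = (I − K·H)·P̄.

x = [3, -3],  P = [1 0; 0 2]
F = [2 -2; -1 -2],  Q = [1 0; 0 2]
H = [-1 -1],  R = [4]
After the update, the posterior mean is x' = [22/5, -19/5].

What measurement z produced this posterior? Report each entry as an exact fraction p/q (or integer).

x̄ = F·x = [12, 3]
P̄ = F·P·Fᵀ + Q = [13 6; 6 11]
S = H·P̄·Hᵀ + R = [40]
K = P̄·Hᵀ·S⁻¹ = [-19/40; -17/40]
x' − x̄ = [-38/5, -34/5] = K·y
y = (KᵀK)⁻¹·Kᵀ·(x' − x̄) = [16]
z = y + H·x̄ = [16] + [-15] = [1]

z = [1]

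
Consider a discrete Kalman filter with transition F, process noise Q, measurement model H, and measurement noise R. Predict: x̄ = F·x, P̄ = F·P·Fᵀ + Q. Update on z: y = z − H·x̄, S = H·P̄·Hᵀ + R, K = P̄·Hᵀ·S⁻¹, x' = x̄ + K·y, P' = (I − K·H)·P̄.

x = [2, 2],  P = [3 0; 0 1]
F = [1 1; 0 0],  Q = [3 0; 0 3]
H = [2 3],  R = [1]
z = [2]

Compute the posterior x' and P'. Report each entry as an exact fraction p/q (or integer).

x' = [5/2, -27/28]
P' = [7/2 -9/4; -9/4 87/56]

x̄ = F·x = [4, 0]
P̄ = F·P·Fᵀ + Q = [7 0; 0 3]
y = z − H·x̄ = [-6]
S = H·P̄·Hᵀ + R = [56]
K = P̄·Hᵀ·S⁻¹ = [1/4; 9/56]
x' = x̄ + K·y = [5/2, -27/28]
P' = (I − K·H)·P̄ = [7/2 -9/4; -9/4 87/56]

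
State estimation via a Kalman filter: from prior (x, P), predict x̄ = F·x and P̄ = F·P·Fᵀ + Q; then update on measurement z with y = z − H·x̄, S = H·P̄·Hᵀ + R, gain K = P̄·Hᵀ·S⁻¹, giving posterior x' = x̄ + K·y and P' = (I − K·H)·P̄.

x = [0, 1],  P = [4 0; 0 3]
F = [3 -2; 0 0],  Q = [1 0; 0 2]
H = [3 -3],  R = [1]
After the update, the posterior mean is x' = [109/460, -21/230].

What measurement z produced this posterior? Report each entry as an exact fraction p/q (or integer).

x̄ = F·x = [-2, 0]
P̄ = F·P·Fᵀ + Q = [49 0; 0 2]
S = H·P̄·Hᵀ + R = [460]
K = P̄·Hᵀ·S⁻¹ = [147/460; -3/230]
x' − x̄ = [1029/460, -21/230] = K·y
y = (KᵀK)⁻¹·Kᵀ·(x' − x̄) = [7]
z = y + H·x̄ = [7] + [-6] = [1]

z = [1]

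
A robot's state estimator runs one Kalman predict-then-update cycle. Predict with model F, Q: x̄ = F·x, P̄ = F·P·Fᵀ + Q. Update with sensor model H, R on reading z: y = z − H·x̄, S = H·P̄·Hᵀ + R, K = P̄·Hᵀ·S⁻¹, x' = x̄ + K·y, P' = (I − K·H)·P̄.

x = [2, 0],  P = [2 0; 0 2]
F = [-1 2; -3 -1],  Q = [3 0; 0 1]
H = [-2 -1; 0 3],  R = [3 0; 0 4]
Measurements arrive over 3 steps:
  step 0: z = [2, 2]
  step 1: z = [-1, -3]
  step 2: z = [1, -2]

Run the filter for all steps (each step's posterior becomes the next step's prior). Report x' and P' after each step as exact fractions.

step 0: x̄ = F·x = [-2, -6]
step 0: P̄ = F·P·Fᵀ + Q = [13 2; 2 21]
step 0: y = z − H·x̄ = [-8, 20]
step 0: S = H·P̄·Hᵀ + R = [84 -75; -75 193]
step 0: K = P̄·Hᵀ·S⁻¹ = [-4954/10587 -532/3529; -100/10587 1139/3529]
step 0: x' = x̄ + K·y = [-13462/10587, 5618/10587]
step 0: P' = (I − K·H)·P̄ = [8495/10587 -2128/10587; -2128/10587 4556/10587]
step 1: x̄ = F·x = [24698/10587, 34768/10587]
step 1: P̄ = F·P·Fᵀ + Q = [66992/10587 27013/10587; 27013/10587 78830/10587]
step 1: y = z − H·x̄ = [73577/10587, -45355/3529]
step 1: S = H·P̄·Hᵀ + R = [486611/10587 -132856/3529; -132856/3529 250606/3529]
step 1: K = P̄·Hᵀ·S⁻¹ = [-4191031/9775501 -2336241/19551002; -265712/9775501 2934093/9775501]
step 1: x' = x̄ + K·y = [17382101/19551002, -7452823/9775501]
step 1: P' = (I − K·H)·P̄ = [14130587/19551002 -1557494/9775501; -1557494/9775501 3912124/9775501]
step 2: x̄ = F·x = [-704379/291806, -37240657/19551002]
step 2: P̄ = F·P·Fᵀ + Q = [1739411/291806 631615/291806; 631615/291806 135860605/19551002]
step 2: y = z − H·x̄ = [-112076441/19551002, 72619967/19551002]
step 2: S = H·P̄·Hᵀ + R = [829948579/19551002 -661491045/19551002; -661491045/19551002 1300949453/19551002]
step 2: K = P̄·Hᵀ·S⁻¹ = [-14030032856/32844902131 -3928614735/32844902131; -881988060/32844902131 9841702605/32844902131]
step 2: x' = x̄ + K·y = [-13448011366/32844902131, -20950922786/32844902131]
step 2: P' = (I − K·H)·P̄ = [23664125774/32844902131 -5238152980/32844902131; -5238152980/32844902131 13122270140/32844902131]

step 0: x' = [-13462/10587, 5618/10587], P' = [8495/10587 -2128/10587; -2128/10587 4556/10587]
step 1: x' = [17382101/19551002, -7452823/9775501], P' = [14130587/19551002 -1557494/9775501; -1557494/9775501 3912124/9775501]
step 2: x' = [-13448011366/32844902131, -20950922786/32844902131], P' = [23664125774/32844902131 -5238152980/32844902131; -5238152980/32844902131 13122270140/32844902131]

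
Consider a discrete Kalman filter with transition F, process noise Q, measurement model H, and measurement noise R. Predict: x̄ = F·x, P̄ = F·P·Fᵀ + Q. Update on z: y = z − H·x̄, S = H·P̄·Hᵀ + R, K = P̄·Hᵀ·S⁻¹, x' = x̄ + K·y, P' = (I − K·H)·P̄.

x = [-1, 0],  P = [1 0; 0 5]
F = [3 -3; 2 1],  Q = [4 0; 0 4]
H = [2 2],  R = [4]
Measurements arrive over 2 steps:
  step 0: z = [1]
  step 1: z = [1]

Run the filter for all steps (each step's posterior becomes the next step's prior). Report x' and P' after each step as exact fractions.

step 0: x' = [215/108, -43/27], P' = [731/54 -341/27; -341/27 343/27]
step 1: x' = [461/4686, 1973/4686], P' = [20474/3905 -17183/3905; -17183/3905 17791/3905]

step 0: x̄ = F·x = [-3, -2]
step 0: P̄ = F·P·Fᵀ + Q = [58 -9; -9 13]
step 0: y = z − H·x̄ = [11]
step 0: S = H·P̄·Hᵀ + R = [216]
step 0: K = P̄·Hᵀ·S⁻¹ = [49/108; 1/27]
step 0: x' = x̄ + K·y = [215/108, -43/27]
step 0: P' = (I − K·H)·P̄ = [731/54 -341/27; -341/27 343/27]
step 1: x̄ = F·x = [43/4, 43/18]
step 1: P̄ = F·P·Fᵀ + Q = [935/2 81; 81 61/3]
step 1: y = z − H·x̄ = [-455/18]
step 1: S = H·P̄·Hᵀ + R = [7810/3]
step 1: K = P̄·Hᵀ·S⁻¹ = [3291/7810; 304/3905]
step 1: x' = x̄ + K·y = [461/4686, 1973/4686]
step 1: P' = (I − K·H)·P̄ = [20474/3905 -17183/3905; -17183/3905 17791/3905]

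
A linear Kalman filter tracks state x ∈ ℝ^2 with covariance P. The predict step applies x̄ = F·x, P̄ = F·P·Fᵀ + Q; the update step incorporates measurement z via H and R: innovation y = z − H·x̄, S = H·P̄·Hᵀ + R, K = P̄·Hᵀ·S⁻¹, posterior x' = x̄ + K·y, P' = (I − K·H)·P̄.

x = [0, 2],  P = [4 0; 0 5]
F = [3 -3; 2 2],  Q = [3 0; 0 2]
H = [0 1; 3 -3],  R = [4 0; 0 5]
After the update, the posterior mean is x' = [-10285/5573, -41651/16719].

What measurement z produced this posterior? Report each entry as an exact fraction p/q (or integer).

x̄ = F·x = [-6, 4]
P̄ = F·P·Fᵀ + Q = [84 -6; -6 38]
S = H·P̄·Hᵀ + R = [42 -132; -132 1211]
K = P̄·Hᵀ·S⁻¹ = [4729/5573 1758/5573; 14297/16719 -88/5573]
x' − x̄ = [23153/5573, -108527/16719] = K·y
y = (KᵀK)⁻¹·Kᵀ·(x' − x̄) = [-7, 32]
z = y + H·x̄ = [-7, 32] + [4, -30] = [-3, 2]

z = [-3, 2]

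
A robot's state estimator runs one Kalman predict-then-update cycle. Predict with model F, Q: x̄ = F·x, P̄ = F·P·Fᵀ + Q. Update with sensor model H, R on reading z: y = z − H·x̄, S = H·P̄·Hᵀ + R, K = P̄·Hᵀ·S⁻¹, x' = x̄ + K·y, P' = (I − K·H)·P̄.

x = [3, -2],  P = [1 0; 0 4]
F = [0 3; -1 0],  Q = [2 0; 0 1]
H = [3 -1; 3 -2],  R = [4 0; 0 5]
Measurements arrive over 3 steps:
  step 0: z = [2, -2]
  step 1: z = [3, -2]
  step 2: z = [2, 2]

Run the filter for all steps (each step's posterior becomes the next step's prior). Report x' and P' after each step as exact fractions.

step 0: x̄ = F·x = [-6, -3]
step 0: P̄ = F·P·Fᵀ + Q = [38 0; 0 2]
step 0: y = z − H·x̄ = [17, 10]
step 0: S = H·P̄·Hᵀ + R = [348 346; 346 355]
step 0: K = P̄·Hᵀ·S⁻¹ = [513/1912 57/956; 337/1912 -175/956]
step 0: x' = x̄ + K·y = [-1611/1912, -3507/1912]
step 0: P' = (I − K·H)·P̄ = [589/956 741/956; 741/956 1549/956]
step 1: x̄ = F·x = [-10521/1912, 1611/1912]
step 1: P̄ = F·P·Fᵀ + Q = [15853/956 -2223/956; -2223/956 1545/956]
step 1: y = z − H·x̄ = [19455/956, 30961/1912]
step 1: S = H·P̄·Hᵀ + R = [40346/239 82887/478; 82887/478 180313/956]
step 1: K = P̄·Hᵀ·S⁻¹ = [53088/241873 146667/1693111; 20427/241873 -223095/1693111]
step 1: x' = x̄ + K·y = [177423/483746, 206823/483746]
step 1: P' = (I − K·H)·P̄ = [746531/1693111 753129/1693111; 753129/1693111 1687431/1693111]
step 2: x̄ = F·x = [620469/483746, -177423/483746]
step 2: P̄ = F·P·Fᵀ + Q = [18573101/1693111 -2259387/1693111; -2259387/1693111 2439642/1693111]
step 2: y = z − H·x̄ = [-535669/241873, -1248761/483746]
step 2: S = H·P̄·Hᵀ + R = [27132331/241873 27481668/241873; 27481668/241873 212494676/1693111]
step 2: K = P̄·Hᵀ·S⁻¹ = [108094377/494868539 169710279/1979474156; 41909268/494868539 -260355867/1979474156]
step 2: x' = x̄ + K·y = [2286540117/3958948312, -850355169/3958948312]
step 2: P' = (I − K·H)·P̄ = [870156223/1979474156 880958637/1979474156; 880958637/1979474156 1972327623/1979474156]

step 0: x' = [-1611/1912, -3507/1912], P' = [589/956 741/956; 741/956 1549/956]
step 1: x' = [177423/483746, 206823/483746], P' = [746531/1693111 753129/1693111; 753129/1693111 1687431/1693111]
step 2: x' = [2286540117/3958948312, -850355169/3958948312], P' = [870156223/1979474156 880958637/1979474156; 880958637/1979474156 1972327623/1979474156]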